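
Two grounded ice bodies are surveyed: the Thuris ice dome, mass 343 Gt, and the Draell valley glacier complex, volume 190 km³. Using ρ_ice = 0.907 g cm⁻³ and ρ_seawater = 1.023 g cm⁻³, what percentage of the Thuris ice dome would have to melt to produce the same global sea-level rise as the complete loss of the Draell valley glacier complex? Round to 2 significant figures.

Equal sea-level rise means equal mass of meltwater, i.e. equal mass of ice lost.
Ice mass of Draell: 1.723×10^14 kg; ice mass of Thuris: 3.430×10^14 kg.
Fraction required = 1.723×10^14 / 3.430×10^14 = 0.502 → 50 %.

≈ 50 %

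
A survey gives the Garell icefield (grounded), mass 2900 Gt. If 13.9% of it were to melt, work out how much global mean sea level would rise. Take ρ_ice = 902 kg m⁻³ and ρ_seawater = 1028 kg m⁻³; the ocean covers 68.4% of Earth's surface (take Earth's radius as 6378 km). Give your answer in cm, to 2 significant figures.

≈ 0.11 cm

Garell: 0.139 × 2900 Gt = 4.031×10^14 kg; dividing by ρ_w = 1028 kg m⁻³ gives 3.921×10^11 m³ of water.
Spread over 3.50×10^14 m² of ocean, Δh = 3.921×10^11 / 3.50×10^14 = 1.12×10^-3 m = 0.11 cm.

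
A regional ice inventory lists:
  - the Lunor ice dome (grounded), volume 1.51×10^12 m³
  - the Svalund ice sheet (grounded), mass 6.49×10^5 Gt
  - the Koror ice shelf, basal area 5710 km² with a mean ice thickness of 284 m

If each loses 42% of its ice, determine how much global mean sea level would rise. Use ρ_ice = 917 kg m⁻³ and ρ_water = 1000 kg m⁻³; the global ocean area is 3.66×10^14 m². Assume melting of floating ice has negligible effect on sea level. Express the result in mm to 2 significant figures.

Lunor: 0.42 × 1.51×10^12 m³ × (917/1000) = 5.816×10^11 m³ of water.
Svalund: 0.42 × 6.49×10^5 Gt = 2.726×10^17 kg; dividing by ρ_w = 1000 kg m⁻³ gives 2.726×10^14 m³ of water.
The Koror ice shelf is floating and already displaces its own weight of water, so its melt adds essentially nothing to sea level.
Total added water ≈ 2.732×10^14 m³ over 3.66×10^14 m² → Δh = 0.746 m = 750 mm.

≈ 750 mm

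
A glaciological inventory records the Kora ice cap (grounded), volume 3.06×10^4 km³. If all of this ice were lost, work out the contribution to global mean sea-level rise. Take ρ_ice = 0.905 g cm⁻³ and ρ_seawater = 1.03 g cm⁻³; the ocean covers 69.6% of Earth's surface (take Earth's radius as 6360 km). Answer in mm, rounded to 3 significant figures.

Kora: 3.06×10^4 km³ × (905/1030) = 2.689×10^4 km³ of water.
Spread over 3.54×10^14 m² of ocean, Δh = 2.689×10^13 / 3.54×10^14 = 0.0760 m = 76.0 mm.

≈ 76.0 mm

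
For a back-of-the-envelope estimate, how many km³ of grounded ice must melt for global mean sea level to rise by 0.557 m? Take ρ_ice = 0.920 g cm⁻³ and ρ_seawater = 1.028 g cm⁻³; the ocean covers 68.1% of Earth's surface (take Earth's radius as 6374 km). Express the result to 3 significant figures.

Required water volume = Δh × A = 0.557 m × 3.48×10^14 m² = 1.937×10^14 m³ = 1.937×10^5 km³.
Ice volume = water volume × ρ_w/ρ_ice = 1.937×10^5 × 1028/920 = 2.16×10^5 km³.

≈ 2.16×10^5 km³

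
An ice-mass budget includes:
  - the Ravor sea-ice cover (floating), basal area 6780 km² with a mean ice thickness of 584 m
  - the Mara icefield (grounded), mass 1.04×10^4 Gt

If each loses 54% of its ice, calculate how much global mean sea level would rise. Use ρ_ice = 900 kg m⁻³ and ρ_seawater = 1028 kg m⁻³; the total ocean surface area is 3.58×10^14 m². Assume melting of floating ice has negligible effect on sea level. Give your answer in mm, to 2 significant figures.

≈ 15 mm

The Ravor sea-ice cover is floating and already displaces its own weight of water, so its melt adds essentially nothing to sea level.
Mara: 0.54 × 1.04×10^4 Gt = 5.616×10^15 kg; dividing by ρ_w = 1028 kg m⁻³ gives 5.463×10^12 m³ of water.
Total added water ≈ 5.463×10^12 m³ over 3.58×10^14 m² → Δh = 0.0153 m = 15 mm.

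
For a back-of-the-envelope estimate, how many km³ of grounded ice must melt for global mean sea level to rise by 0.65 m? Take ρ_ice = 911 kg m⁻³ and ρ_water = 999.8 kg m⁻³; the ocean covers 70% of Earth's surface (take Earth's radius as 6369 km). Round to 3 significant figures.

≈ 2.55×10^5 km³

Required water volume = Δh × A = 0.65 m × 3.57×10^14 m² = 2.319×10^14 m³ = 2.319×10^5 km³.
Ice volume = water volume × ρ_w/ρ_ice = 2.319×10^5 × 999.8/911 = 2.55×10^5 km³.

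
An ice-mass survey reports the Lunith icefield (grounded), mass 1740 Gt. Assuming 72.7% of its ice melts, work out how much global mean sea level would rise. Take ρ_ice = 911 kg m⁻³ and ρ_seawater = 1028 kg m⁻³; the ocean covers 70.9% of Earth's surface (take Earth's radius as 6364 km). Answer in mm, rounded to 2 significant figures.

Lunith: 0.727 × 1740 Gt = 1.265×10^15 kg; dividing by ρ_w = 1028 kg m⁻³ gives 1.231×10^12 m³ of water.
Spread over 3.61×10^14 m² of ocean, Δh = 1.231×10^12 / 3.61×10^14 = 3.41×10^-3 m = 3.4 mm.

≈ 3.4 mm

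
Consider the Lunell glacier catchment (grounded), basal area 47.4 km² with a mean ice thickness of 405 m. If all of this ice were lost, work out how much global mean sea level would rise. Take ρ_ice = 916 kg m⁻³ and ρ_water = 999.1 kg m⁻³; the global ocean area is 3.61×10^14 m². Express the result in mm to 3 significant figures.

≈ 0.0488 mm

Lunell: ice volume = 47.4 km² × 405 m = 19.20 km³; 19.20 × (916/999.1) = 17.60 km³ of water.
Spread over 3.61×10^14 m² of ocean, Δh = 1.760×10^10 / 3.61×10^14 = 4.88×10^-5 m = 0.0488 mm.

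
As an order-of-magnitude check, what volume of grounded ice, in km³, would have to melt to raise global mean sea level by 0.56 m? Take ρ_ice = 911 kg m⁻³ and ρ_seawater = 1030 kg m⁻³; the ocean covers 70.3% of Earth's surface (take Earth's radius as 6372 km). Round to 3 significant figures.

Required water volume = Δh × A = 0.56 m × 3.59×10^14 m² = 2.009×10^14 m³ = 2.009×10^5 km³.
Ice volume = water volume × ρ_w/ρ_ice = 2.009×10^5 × 1030/911 = 2.27×10^5 km³.

≈ 2.27×10^5 km³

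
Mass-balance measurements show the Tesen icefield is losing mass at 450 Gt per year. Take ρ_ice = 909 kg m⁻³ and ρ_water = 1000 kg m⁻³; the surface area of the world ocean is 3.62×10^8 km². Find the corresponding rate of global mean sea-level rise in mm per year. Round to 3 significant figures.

ρ_w = 1000 kg m⁻³. Annual water volume added = 450 Gt / ρ_w = 4.500×10^14 kg / 1000 kg m⁻³ = 4.500×10^11 m³.
Δh per year = 4.500×10^11 / 3.62×10^14 = 1.24×10^-3 m = 1.24 mm.

≈ 1.24 mm/yr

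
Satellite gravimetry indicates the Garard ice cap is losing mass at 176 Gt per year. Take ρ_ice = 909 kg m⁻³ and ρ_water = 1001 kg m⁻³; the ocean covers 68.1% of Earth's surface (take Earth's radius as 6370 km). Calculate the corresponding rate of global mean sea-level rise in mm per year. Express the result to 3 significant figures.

ρ_w = 1001 kg m⁻³. Annual water volume added = 176 Gt / ρ_w = 1.760×10^14 kg / 1001 kg m⁻³ = 1.758×10^11 m³.
Δh per year = 1.758×10^11 / 3.47×10^14 = 5.06×10^-4 m = 0.506 mm.

≈ 0.506 mm/yr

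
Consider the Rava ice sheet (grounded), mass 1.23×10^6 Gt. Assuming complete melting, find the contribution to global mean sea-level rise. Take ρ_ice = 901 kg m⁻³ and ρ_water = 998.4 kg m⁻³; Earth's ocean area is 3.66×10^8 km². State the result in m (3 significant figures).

≈ 3.37 m

Rava: 1.23×10^6 Gt = 1.230×10^18 kg; dividing by ρ_w = 998.4 kg m⁻³ gives 1.232×10^15 m³ of water.
Spread over 3.66×10^14 m² of ocean, Δh = 1.232×10^15 / 3.66×10^14 = 3.37 m.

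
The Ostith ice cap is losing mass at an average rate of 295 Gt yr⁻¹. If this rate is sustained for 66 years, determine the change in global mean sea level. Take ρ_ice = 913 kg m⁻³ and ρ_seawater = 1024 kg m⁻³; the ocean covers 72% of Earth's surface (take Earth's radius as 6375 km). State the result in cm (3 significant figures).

Total mass lost = 295 Gt/yr × 66 yr = 1.947×10^4 Gt = 1.947×10^16 kg.
ρ_w = 1024 kg m⁻³, so water volume = 1.947×10^16 / 1024 = 1.901×10^13 m³.
Δh = 1.901×10^13 / 3.68×10^14 = 0.0517 m = 5.17 cm.

≈ 5.17 cm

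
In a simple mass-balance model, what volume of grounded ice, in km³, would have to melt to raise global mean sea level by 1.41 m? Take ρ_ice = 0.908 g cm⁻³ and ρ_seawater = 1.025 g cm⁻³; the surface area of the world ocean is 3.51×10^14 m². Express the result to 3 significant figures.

Required water volume = Δh × A = 1.41 m × 3.51×10^14 m² = 4.949×10^14 m³ = 4.949×10^5 km³.
Ice volume = water volume × ρ_w/ρ_ice = 4.949×10^5 × 1025/908 = 5.59×10^5 km³.

≈ 5.59×10^5 km³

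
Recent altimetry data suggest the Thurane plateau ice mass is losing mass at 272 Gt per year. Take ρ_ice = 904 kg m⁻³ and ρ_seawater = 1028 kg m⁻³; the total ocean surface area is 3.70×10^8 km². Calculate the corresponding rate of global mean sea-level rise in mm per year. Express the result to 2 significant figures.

ρ_w = 1028 kg m⁻³. Annual water volume added = 272 Gt / ρ_w = 2.720×10^14 kg / 1028 kg m⁻³ = 2.646×10^11 m³.
Δh per year = 2.646×10^11 / 3.70×10^14 = 7.15×10^-4 m = 0.72 mm.

≈ 0.72 mm/yr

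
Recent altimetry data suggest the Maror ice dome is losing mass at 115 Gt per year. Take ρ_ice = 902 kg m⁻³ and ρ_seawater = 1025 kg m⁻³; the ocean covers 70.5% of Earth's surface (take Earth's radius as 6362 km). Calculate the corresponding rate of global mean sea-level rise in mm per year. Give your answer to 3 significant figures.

≈ 0.313 mm/yr

ρ_w = 1025 kg m⁻³. Annual water volume added = 115 Gt / ρ_w = 1.150×10^14 kg / 1025 kg m⁻³ = 1.122×10^11 m³.
Δh per year = 1.122×10^11 / 3.59×10^14 = 3.13×10^-4 m = 0.313 mm.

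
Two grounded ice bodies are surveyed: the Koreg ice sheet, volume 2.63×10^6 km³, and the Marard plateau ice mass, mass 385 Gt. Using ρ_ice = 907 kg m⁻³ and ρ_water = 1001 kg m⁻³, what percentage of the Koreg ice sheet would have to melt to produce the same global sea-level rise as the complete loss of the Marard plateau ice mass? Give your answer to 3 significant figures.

Equal sea-level rise means equal mass of meltwater, i.e. equal mass of ice lost.
Ice mass of Marard: 3.850×10^14 kg; ice mass of Koreg: 2.385×10^18 kg.
Fraction required = 3.850×10^14 / 2.385×10^18 = 1.61×10^-4 → 0.0161 %.

≈ 0.0161 %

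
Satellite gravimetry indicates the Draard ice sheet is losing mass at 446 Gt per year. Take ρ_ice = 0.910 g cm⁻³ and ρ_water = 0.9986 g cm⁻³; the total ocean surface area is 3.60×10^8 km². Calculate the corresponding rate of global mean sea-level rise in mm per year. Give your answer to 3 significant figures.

≈ 1.24 mm/yr

ρ_w = 0.9986 g cm⁻³ = 998.6 kg m⁻³. Annual water volume added = 446 Gt / ρ_w = 4.460×10^14 kg / 998.6 kg m⁻³ = 4.466×10^11 m³.
Δh per year = 4.466×10^11 / 3.60×10^14 = 1.24×10^-3 m = 1.24 mm.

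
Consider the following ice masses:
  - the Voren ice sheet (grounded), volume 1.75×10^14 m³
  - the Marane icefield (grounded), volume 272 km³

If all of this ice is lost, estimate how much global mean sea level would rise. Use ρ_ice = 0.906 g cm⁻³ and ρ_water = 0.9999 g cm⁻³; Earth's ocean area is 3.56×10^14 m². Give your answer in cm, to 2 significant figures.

Voren: 1.75×10^14 m³ × (906/999.9) = 1.586×10^14 m³ of water.
Marane: 272 km³ × (906/999.9) = 246.5 km³ of water.
Total added water ≈ 1.588×10^14 m³ over 3.56×10^14 m² → Δh = 0.446 m = 45 cm.

≈ 45 cm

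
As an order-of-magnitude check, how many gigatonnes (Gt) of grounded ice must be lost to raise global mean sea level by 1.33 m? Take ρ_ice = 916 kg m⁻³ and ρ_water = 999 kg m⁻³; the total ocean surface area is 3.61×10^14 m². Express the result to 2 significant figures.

≈ 4.8×10^5 Gt

Required water volume = Δh × A = 1.33 m × 3.61×10^14 m² = 4.801×10^14 m³.
ρ_w = 999 kg m⁻³, so the mass of water = 4.801×10^14 m³ × 999 kg m⁻³ = 4.796×10^17 kg = 4.8×10^5 Gt (and the same mass of ice, by conservation).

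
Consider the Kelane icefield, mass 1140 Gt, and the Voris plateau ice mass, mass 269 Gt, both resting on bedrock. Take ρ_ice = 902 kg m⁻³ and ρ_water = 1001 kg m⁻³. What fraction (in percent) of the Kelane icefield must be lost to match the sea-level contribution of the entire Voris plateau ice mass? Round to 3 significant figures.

≈ 23.6 %

Equal sea-level rise means equal mass of meltwater, i.e. equal mass of ice lost.
Ice mass of Voris: 2.690×10^14 kg; ice mass of Kelane: 1.140×10^15 kg.
Fraction required = 2.690×10^14 / 1.140×10^15 = 0.236 → 23.6 %.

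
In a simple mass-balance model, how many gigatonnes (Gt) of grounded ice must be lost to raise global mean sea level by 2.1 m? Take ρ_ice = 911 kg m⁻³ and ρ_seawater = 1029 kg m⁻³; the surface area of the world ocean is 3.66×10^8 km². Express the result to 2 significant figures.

≈ 7.9×10^5 Gt

Required water volume = Δh × A = 2.1 m × 3.66×10^14 m² = 7.686×10^14 m³.
ρ_w = 1029 kg m⁻³, so the mass of water = 7.686×10^14 m³ × 1029 kg m⁻³ = 7.909×10^17 kg = 7.9×10^5 Gt (and the same mass of ice, by conservation).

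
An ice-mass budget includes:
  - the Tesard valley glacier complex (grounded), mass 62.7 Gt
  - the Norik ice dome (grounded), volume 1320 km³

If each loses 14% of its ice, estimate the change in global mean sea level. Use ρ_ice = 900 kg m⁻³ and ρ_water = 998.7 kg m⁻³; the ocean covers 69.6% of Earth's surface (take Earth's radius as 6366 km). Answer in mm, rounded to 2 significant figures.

≈ 0.49 mm

Tesard: 0.14 × 62.7 Gt = 8.778×10^12 kg; dividing by ρ_w = 998.7 kg m⁻³ gives 8.789×10^9 m³ of water.
Norik: 0.14 × 1320 km³ × (900/998.7) = 166.5 km³ of water.
Total added water ≈ 1.753×10^11 m³ over 3.54×10^14 m² → Δh = 4.95×10^-4 m = 0.49 mm.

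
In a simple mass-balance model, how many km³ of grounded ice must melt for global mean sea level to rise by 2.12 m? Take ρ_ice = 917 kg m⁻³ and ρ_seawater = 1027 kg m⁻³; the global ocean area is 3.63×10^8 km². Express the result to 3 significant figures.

≈ 8.62×10^5 km³

Required water volume = Δh × A = 2.12 m × 3.63×10^14 m² = 7.696×10^14 m³ = 7.696×10^5 km³.
Ice volume = water volume × ρ_w/ρ_ice = 7.696×10^5 × 1027/917 = 8.62×10^5 km³.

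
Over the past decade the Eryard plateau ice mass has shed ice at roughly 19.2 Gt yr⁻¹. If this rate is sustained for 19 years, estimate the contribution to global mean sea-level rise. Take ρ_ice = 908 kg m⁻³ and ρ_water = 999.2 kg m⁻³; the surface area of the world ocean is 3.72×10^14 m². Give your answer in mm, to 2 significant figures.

≈ 0.98 mm

Total mass lost = 19.2 Gt/yr × 19 yr = 364.8 Gt = 3.648×10^14 kg.
ρ_w = 999.2 kg m⁻³, so water volume = 3.648×10^14 / 999.2 = 3.651×10^11 m³.
Δh = 3.651×10^11 / 3.72×10^14 = 9.81×10^-4 m = 0.98 mm.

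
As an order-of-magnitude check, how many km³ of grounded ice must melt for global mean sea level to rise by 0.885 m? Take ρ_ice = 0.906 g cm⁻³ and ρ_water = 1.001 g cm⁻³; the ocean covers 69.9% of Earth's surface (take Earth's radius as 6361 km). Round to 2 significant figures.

Required water volume = Δh × A = 0.885 m × 3.55×10^14 m² = 3.145×10^14 m³ = 3.145×10^5 km³.
Ice volume = water volume × ρ_w/ρ_ice = 3.145×10^5 × 1001/906 = 3.5×10^5 km³.

≈ 3.5×10^5 km³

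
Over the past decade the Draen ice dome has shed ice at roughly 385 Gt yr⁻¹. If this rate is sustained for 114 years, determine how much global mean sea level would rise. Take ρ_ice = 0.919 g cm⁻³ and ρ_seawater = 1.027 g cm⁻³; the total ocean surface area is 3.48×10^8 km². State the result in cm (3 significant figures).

≈ 12.3 cm

Total mass lost = 385 Gt/yr × 114 yr = 4.389×10^4 Gt = 4.389×10^16 kg.
ρ_w = 1.027 g cm⁻³ = 1027 kg m⁻³, so water volume = 4.389×10^16 / 1027 = 4.274×10^13 m³.
Δh = 4.274×10^13 / 3.48×10^14 = 0.123 m = 12.3 cm.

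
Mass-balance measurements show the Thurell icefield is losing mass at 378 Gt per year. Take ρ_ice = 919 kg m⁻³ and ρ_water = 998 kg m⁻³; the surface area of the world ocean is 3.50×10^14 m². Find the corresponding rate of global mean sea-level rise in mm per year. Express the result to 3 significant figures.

≈ 1.08 mm/yr

ρ_w = 998 kg m⁻³. Annual water volume added = 378 Gt / ρ_w = 3.780×10^14 kg / 998 kg m⁻³ = 3.788×10^11 m³.
Δh per year = 3.788×10^11 / 3.50×10^14 = 1.08×10^-3 m = 1.08 mm.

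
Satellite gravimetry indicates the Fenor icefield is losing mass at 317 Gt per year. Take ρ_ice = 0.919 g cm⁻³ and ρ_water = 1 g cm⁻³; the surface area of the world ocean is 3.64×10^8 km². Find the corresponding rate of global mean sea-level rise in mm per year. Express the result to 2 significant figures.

≈ 0.87 mm/yr

ρ_w = 1 g cm⁻³ = 1000 kg m⁻³. Annual water volume added = 317 Gt / ρ_w = 3.170×10^14 kg / 1000 kg m⁻³ = 3.170×10^11 m³.
Δh per year = 3.170×10^11 / 3.64×10^14 = 8.71×10^-4 m = 0.87 mm.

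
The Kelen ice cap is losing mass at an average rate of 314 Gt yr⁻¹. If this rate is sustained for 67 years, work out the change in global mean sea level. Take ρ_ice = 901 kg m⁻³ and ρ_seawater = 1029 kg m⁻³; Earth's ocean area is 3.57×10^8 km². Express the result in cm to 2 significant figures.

≈ 5.7 cm

Total mass lost = 314 Gt/yr × 67 yr = 2.104×10^4 Gt = 2.104×10^16 kg.
ρ_w = 1029 kg m⁻³, so water volume = 2.104×10^16 / 1029 = 2.045×10^13 m³.
Δh = 2.045×10^13 / 3.57×10^14 = 0.0573 m = 5.7 cm.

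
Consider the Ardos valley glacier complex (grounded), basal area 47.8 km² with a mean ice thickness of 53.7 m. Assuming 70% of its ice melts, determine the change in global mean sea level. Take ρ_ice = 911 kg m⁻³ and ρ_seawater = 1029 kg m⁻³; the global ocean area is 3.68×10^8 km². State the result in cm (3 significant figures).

≈ 4.32×10^-4 cm

Ardos: ice volume = 47.8 km² × 53.7 m = 2.567 km³; 0.7 × 2.567 × (911/1029) = 1.591 km³ of water.
Spread over 3.68×10^14 m² of ocean, Δh = 1.591×10^9 / 3.68×10^14 = 4.32×10^-6 m = 4.32×10^-4 cm.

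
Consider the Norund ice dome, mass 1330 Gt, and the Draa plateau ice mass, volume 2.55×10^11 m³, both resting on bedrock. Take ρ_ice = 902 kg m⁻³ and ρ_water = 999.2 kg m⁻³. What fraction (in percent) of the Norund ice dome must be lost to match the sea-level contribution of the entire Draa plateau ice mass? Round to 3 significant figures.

Equal sea-level rise means equal mass of meltwater, i.e. equal mass of ice lost.
Ice mass of Draa: 2.300×10^14 kg; ice mass of Norund: 1.330×10^15 kg.
Fraction required = 2.300×10^14 / 1.330×10^15 = 0.173 → 17.3 %.

≈ 17.3 %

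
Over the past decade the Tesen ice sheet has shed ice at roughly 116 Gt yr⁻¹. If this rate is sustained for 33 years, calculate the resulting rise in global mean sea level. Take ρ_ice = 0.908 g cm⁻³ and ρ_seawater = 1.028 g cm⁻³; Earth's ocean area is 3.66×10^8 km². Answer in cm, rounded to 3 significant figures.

Total mass lost = 116 Gt/yr × 33 yr = 3828 Gt = 3.828×10^15 kg.
ρ_w = 1.028 g cm⁻³ = 1028 kg m⁻³, so water volume = 3.828×10^15 / 1028 = 3.724×10^12 m³.
Δh = 3.724×10^12 / 3.66×10^14 = 0.0102 m = 1.02 cm.

≈ 1.02 cm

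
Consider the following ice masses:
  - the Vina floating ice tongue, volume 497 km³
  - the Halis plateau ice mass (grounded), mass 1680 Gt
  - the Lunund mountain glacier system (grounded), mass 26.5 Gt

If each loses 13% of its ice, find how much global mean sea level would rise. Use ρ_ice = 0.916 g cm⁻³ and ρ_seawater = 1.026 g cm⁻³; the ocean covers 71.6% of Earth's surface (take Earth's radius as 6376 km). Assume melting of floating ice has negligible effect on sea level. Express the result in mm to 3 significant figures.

The Vina floating ice tongue is floating and already displaces its own weight of water, so its melt adds essentially nothing to sea level.
Halis: 0.13 × 1680 Gt = 2.184×10^14 kg; dividing by ρ_w = 1.026 g cm⁻³ = 1026 kg m⁻³ gives 2.129×10^11 m³ of water.
Lunund: 0.13 × 26.5 Gt = 3.445×10^12 kg; dividing by ρ_w = 1026 kg m⁻³ gives 3.358×10^9 m³ of water.
Total added water ≈ 2.162×10^11 m³ over 3.66×10^14 m² → Δh = 5.91×10^-4 m = 0.591 mm.

≈ 0.591 mm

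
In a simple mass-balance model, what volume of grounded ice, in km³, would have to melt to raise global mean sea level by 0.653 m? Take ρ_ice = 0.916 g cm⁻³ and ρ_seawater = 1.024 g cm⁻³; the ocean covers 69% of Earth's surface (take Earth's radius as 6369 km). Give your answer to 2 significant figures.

≈ 2.6×10^5 km³

Required water volume = Δh × A = 0.653 m × 3.52×10^14 m² = 2.297×10^14 m³ = 2.297×10^5 km³.
Ice volume = water volume × ρ_w/ρ_ice = 2.297×10^5 × 1024/916 = 2.6×10^5 km³.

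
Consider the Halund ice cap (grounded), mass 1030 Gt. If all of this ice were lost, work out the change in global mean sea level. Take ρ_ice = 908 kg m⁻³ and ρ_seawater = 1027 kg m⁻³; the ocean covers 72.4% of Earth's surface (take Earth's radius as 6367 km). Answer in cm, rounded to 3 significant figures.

≈ 0.272 cm

Halund: 1030 Gt = 1.030×10^15 kg; dividing by ρ_w = 1027 kg m⁻³ gives 1.003×10^12 m³ of water.
Spread over 3.69×10^14 m² of ocean, Δh = 1.003×10^12 / 3.69×10^14 = 2.72×10^-3 m = 0.272 cm.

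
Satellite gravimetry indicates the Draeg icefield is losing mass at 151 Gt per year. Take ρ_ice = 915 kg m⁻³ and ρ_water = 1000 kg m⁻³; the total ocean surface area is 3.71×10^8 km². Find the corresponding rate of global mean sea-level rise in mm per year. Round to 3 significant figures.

ρ_w = 1000 kg m⁻³. Annual water volume added = 151 Gt / ρ_w = 1.510×10^14 kg / 1000 kg m⁻³ = 1.510×10^11 m³.
Δh per year = 1.510×10^11 / 3.71×10^14 = 4.07×10^-4 m = 0.407 mm.

≈ 0.407 mm/yr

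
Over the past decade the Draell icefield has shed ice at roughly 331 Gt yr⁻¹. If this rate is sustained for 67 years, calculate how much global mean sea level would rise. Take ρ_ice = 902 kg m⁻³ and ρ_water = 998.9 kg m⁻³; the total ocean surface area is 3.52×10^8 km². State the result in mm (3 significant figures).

Total mass lost = 331 Gt/yr × 67 yr = 2.218×10^4 Gt = 2.218×10^16 kg.
ρ_w = 998.9 kg m⁻³, so water volume = 2.218×10^16 / 998.9 = 2.220×10^13 m³.
Δh = 2.220×10^13 / 3.52×10^14 = 0.0631 m = 63.1 mm.

≈ 63.1 mm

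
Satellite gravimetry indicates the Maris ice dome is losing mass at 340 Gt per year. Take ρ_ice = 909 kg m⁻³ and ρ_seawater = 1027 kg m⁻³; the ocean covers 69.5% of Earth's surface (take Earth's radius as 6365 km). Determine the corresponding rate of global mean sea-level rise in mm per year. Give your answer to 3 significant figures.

ρ_w = 1027 kg m⁻³. Annual water volume added = 340 Gt / ρ_w = 3.400×10^14 kg / 1027 kg m⁻³ = 3.311×10^11 m³.
Δh per year = 3.311×10^11 / 3.54×10^14 = 9.36×10^-4 m = 0.936 mm.

≈ 0.936 mm/yr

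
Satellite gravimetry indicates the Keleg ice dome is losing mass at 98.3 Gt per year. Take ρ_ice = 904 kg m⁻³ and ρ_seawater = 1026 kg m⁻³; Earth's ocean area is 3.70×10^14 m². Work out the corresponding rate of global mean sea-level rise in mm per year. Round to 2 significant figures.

ρ_w = 1026 kg m⁻³. Annual water volume added = 98.3 Gt / ρ_w = 9.830×10^13 kg / 1026 kg m⁻³ = 9.581×10^10 m³.
Δh per year = 9.581×10^10 / 3.70×10^14 = 2.59×10^-4 m = 0.26 mm.

≈ 0.26 mm/yr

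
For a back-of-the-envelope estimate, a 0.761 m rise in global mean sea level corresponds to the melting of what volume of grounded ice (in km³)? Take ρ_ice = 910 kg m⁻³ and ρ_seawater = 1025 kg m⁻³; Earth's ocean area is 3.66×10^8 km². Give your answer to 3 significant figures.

≈ 3.14×10^5 km³

Required water volume = Δh × A = 0.761 m × 3.66×10^14 m² = 2.785×10^14 m³ = 2.785×10^5 km³.
Ice volume = water volume × ρ_w/ρ_ice = 2.785×10^5 × 1025/910 = 3.14×10^5 km³.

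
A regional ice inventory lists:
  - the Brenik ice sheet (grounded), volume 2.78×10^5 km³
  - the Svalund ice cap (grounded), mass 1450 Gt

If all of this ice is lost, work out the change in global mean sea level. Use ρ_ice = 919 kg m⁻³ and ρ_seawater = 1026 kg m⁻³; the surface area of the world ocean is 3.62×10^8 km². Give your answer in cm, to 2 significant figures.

≈ 69 cm

Brenik: 2.78×10^5 km³ × (919/1026) = 2.490×10^5 km³ of water.
Svalund: 1450 Gt = 1.450×10^15 kg; dividing by ρ_w = 1026 kg m⁻³ gives 1.413×10^12 m³ of water.
Total added water ≈ 2.504×10^14 m³ over 3.62×10^14 m² → Δh = 0.692 m = 69 cm.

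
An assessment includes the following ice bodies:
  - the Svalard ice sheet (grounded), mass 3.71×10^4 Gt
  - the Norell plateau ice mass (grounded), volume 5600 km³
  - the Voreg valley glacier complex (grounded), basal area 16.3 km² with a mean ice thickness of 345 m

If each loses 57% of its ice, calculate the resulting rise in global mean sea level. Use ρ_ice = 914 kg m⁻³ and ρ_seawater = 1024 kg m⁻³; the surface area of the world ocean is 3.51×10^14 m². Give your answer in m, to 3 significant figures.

≈ 0.0670 m

Svalard: 0.57 × 3.71×10^4 Gt = 2.115×10^16 kg; dividing by ρ_w = 1024 kg m⁻³ gives 2.065×10^13 m³ of water.
Norell: 0.57 × 5600 km³ × (914/1024) = 2849 km³ of water.
Voreg: ice volume = 16.3 km² × 345 m = 5.623 km³; 0.57 × 5.623 × (914/1024) = 2.861 km³ of water.
Total added water ≈ 2.350×10^13 m³ over 3.51×10^14 m² → Δh = 0.0670 m.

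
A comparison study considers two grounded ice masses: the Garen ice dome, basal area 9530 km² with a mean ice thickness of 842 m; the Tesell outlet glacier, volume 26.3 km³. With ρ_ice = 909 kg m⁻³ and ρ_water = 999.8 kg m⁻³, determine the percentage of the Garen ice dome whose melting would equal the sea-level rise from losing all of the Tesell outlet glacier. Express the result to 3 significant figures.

≈ 0.328 %

Equal sea-level rise means equal mass of meltwater, i.e. equal mass of ice lost.
Ice mass of Tesell: 2.391×10^13 kg; ice mass of Garen: 7.294×10^15 kg.
Fraction required = 2.391×10^13 / 7.294×10^15 = 3.28×10^-3 → 0.328 %.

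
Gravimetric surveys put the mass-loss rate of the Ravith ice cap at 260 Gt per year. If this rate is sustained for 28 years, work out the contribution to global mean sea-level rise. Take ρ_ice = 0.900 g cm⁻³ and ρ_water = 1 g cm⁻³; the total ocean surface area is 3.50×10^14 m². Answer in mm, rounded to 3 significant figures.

≈ 20.8 mm

Total mass lost = 260 Gt/yr × 28 yr = 7280 Gt = 7.280×10^15 kg.
ρ_w = 1 g cm⁻³ = 1000 kg m⁻³, so water volume = 7.280×10^15 / 1000 = 7.280×10^12 m³.
Δh = 7.280×10^12 / 3.50×10^14 = 0.0208 m = 20.8 mm.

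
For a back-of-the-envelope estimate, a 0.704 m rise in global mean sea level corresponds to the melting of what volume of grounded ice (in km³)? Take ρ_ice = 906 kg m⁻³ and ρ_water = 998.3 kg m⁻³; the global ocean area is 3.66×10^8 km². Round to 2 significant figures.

Required water volume = Δh × A = 0.704 m × 3.66×10^14 m² = 2.577×10^14 m³ = 2.577×10^5 km³.
Ice volume = water volume × ρ_w/ρ_ice = 2.577×10^5 × 998.3/906 = 2.8×10^5 km³.

≈ 2.8×10^5 km³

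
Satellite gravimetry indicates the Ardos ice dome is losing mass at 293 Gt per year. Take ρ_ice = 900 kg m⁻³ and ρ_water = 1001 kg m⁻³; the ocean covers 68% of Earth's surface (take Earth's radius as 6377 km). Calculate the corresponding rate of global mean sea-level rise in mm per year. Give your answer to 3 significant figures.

≈ 0.842 mm/yr

ρ_w = 1001 kg m⁻³. Annual water volume added = 293 Gt / ρ_w = 2.930×10^14 kg / 1001 kg m⁻³ = 2.927×10^11 m³.
Δh per year = 2.927×10^11 / 3.47×10^14 = 8.42×10^-4 m = 0.842 mm.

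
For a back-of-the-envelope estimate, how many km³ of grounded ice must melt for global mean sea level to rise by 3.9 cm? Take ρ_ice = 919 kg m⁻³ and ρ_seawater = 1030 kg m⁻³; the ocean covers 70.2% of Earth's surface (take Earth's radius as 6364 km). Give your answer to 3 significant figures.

≈ 1.56×10^4 km³

Required water volume = Δh × A = 0.039 m × 3.57×10^14 m² = 1.393×10^13 m³ = 1.393×10^4 km³.
Ice volume = water volume × ρ_w/ρ_ice = 1.393×10^4 × 1030/919 = 1.56×10^4 km³.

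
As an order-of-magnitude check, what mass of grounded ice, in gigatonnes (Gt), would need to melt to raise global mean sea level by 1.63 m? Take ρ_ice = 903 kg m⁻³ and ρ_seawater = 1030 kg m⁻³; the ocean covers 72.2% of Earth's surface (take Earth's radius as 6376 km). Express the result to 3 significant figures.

≈ 6.19×10^5 Gt

Required water volume = Δh × A = 1.63 m × 3.69×10^14 m² = 6.012×10^14 m³.
ρ_w = 1030 kg m⁻³, so the mass of water = 6.012×10^14 m³ × 1030 kg m⁻³ = 6.193×10^17 kg = 6.19×10^5 Gt (and the same mass of ice, by conservation).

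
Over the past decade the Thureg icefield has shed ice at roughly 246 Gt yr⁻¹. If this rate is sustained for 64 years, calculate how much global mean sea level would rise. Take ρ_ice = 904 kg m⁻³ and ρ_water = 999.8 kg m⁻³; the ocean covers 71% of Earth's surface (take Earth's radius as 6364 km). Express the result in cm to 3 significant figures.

≈ 4.36 cm

Total mass lost = 246 Gt/yr × 64 yr = 1.574×10^4 Gt = 1.574×10^16 kg.
ρ_w = 999.8 kg m⁻³, so water volume = 1.574×10^16 / 999.8 = 1.575×10^13 m³.
Δh = 1.575×10^13 / 3.61×10^14 = 0.0436 m = 4.36 cm.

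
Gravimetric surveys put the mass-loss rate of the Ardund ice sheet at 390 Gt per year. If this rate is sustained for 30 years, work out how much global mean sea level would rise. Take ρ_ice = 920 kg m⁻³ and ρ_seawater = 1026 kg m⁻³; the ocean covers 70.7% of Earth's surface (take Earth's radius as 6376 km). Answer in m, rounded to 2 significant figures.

Total mass lost = 390 Gt/yr × 30 yr = 1.170×10^4 Gt = 1.170×10^16 kg.
ρ_w = 1026 kg m⁻³, so water volume = 1.170×10^16 / 1026 = 1.140×10^13 m³.
Δh = 1.140×10^13 / 3.61×10^14 = 0.0316 m.

≈ 0.032 m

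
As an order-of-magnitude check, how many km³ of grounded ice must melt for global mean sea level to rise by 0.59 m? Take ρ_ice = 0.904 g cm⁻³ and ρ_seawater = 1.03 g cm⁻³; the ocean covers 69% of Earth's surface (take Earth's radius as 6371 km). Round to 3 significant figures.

≈ 2.37×10^5 km³

Required water volume = Δh × A = 0.59 m × 3.52×10^14 m² = 2.076×10^14 m³ = 2.076×10^5 km³.
Ice volume = water volume × ρ_w/ρ_ice = 2.076×10^5 × 1030/904 = 2.37×10^5 km³.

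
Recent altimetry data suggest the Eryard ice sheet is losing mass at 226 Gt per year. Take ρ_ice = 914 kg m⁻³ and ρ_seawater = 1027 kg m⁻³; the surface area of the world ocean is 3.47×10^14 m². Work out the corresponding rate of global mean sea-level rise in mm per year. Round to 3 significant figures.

ρ_w = 1027 kg m⁻³. Annual water volume added = 226 Gt / ρ_w = 2.260×10^14 kg / 1027 kg m⁻³ = 2.201×10^11 m³.
Δh per year = 2.201×10^11 / 3.47×10^14 = 6.34×10^-4 m = 0.634 mm.

≈ 0.634 mm/yr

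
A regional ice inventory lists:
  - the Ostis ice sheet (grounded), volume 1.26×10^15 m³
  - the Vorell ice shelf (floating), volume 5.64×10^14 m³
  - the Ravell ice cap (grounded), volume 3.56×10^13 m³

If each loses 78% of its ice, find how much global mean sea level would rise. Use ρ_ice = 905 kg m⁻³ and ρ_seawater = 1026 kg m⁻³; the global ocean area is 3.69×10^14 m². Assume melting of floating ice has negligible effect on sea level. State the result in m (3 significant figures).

≈ 2.42 m

Ostis: 0.78 × 1.26×10^15 m³ × (905/1026) = 8.669×10^14 m³ of water.
The Vorell ice shelf is floating and already displaces its own weight of water, so its melt adds essentially nothing to sea level.
Ravell: 0.78 × 3.56×10^13 m³ × (905/1026) = 2.449×10^13 m³ of water.
Total added water ≈ 8.914×10^14 m³ over 3.69×10^14 m² → Δh = 2.42 m.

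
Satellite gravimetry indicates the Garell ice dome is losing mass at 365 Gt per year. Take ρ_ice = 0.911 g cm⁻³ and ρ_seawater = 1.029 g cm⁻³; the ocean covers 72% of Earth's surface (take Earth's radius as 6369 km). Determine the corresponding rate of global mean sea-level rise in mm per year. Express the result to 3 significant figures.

ρ_w = 1.029 g cm⁻³ = 1029 kg m⁻³. Annual water volume added = 365 Gt / ρ_w = 3.650×10^14 kg / 1029 kg m⁻³ = 3.547×10^11 m³.
Δh per year = 3.547×10^11 / 3.67×10^14 = 9.66×10^-4 m = 0.966 mm.

≈ 0.966 mm/yr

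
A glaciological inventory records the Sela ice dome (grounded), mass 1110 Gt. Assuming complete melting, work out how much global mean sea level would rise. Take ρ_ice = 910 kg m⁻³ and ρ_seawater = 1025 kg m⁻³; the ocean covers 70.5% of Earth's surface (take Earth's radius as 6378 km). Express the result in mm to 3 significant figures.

≈ 3.00 mm

Sela: 1110 Gt = 1.110×10^15 kg; dividing by ρ_w = 1025 kg m⁻³ gives 1.083×10^12 m³ of water.
Spread over 3.60×10^14 m² of ocean, Δh = 1.083×10^12 / 3.60×10^14 = 3.00×10^-3 m = 3.00 mm.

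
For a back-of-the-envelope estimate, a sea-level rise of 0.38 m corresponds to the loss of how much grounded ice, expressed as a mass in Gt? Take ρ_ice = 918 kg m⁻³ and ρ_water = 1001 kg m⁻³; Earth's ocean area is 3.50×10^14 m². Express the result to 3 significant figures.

Required water volume = Δh × A = 0.38 m × 3.50×10^14 m² = 1.330×10^14 m³.
ρ_w = 1001 kg m⁻³, so the mass of water = 1.330×10^14 m³ × 1001 kg m⁻³ = 1.331×10^17 kg = 1.33×10^5 Gt (and the same mass of ice, by conservation).

≈ 1.33×10^5 Gt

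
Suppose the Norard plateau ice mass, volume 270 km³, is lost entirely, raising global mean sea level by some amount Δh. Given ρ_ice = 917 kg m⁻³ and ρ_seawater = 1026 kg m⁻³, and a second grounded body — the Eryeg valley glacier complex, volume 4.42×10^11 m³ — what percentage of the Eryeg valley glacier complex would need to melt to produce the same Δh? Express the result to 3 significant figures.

Equal sea-level rise means equal mass of meltwater, i.e. equal mass of ice lost.
Ice mass of Norard: 2.476×10^14 kg; ice mass of Eryeg: 4.053×10^14 kg.
Fraction required = 2.476×10^14 / 4.053×10^14 = 0.611 → 61.1 %.

≈ 61.1 %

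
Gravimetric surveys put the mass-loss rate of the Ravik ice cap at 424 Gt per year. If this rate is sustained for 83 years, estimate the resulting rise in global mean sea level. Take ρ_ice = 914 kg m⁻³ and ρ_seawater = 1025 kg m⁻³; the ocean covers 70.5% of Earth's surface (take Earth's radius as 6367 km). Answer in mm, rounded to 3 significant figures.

≈ 95.6 mm

Total mass lost = 424 Gt/yr × 83 yr = 3.519×10^4 Gt = 3.519×10^16 kg.
ρ_w = 1025 kg m⁻³, so water volume = 3.519×10^16 / 1025 = 3.433×10^13 m³.
Δh = 3.433×10^13 / 3.59×10^14 = 0.0956 m = 95.6 mm.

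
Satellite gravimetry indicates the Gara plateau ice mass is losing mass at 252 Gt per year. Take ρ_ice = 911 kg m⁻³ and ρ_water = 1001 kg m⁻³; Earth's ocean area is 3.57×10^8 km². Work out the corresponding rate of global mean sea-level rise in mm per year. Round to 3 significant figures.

ρ_w = 1001 kg m⁻³. Annual water volume added = 252 Gt / ρ_w = 2.520×10^14 kg / 1001 kg m⁻³ = 2.517×10^11 m³.
Δh per year = 2.517×10^11 / 3.57×10^14 = 7.05×10^-4 m = 0.705 mm.

≈ 0.705 mm/yr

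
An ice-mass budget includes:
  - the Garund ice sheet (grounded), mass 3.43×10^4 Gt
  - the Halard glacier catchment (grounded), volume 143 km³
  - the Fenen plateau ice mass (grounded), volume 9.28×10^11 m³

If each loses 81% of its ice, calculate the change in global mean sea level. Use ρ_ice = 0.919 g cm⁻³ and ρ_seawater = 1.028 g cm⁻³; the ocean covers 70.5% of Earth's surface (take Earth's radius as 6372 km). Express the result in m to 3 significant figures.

≈ 0.0773 m

Garund: 0.81 × 3.43×10^4 Gt = 2.778×10^16 kg; dividing by ρ_w = 1.028 g cm⁻³ = 1028 kg m⁻³ gives 2.703×10^13 m³ of water.
Halard: 0.81 × 143 km³ × (919/1028) = 103.5 km³ of water.
Fenen: 0.81 × 9.28×10^11 m³ × (919/1028) = 6.720×10^11 m³ of water.
Total added water ≈ 2.780×10^13 m³ over 3.60×10^14 m² → Δh = 0.0773 m.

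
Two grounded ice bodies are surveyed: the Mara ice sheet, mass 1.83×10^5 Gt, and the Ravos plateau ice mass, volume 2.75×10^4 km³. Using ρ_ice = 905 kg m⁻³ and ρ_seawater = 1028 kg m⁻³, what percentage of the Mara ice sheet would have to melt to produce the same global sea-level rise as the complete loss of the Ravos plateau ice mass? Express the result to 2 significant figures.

Equal sea-level rise means equal mass of meltwater, i.e. equal mass of ice lost.
Ice mass of Ravos: 2.489×10^16 kg; ice mass of Mara: 1.830×10^17 kg.
Fraction required = 2.489×10^16 / 1.830×10^17 = 0.136 → 14 %.

≈ 14 %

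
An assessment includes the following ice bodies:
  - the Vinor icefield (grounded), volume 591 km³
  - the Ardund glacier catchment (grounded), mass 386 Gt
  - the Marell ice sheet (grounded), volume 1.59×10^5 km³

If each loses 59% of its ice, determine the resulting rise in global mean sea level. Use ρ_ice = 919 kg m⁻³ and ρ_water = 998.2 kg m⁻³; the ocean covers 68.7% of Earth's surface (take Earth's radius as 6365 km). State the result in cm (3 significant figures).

≈ 24.9 cm

Vinor: 0.59 × 591 km³ × (919/998.2) = 321.0 km³ of water.
Ardund: 0.59 × 386 Gt = 2.277×10^14 kg; dividing by ρ_w = 998.2 kg m⁻³ gives 2.282×10^11 m³ of water.
Marell: 0.59 × 1.59×10^5 km³ × (919/998.2) = 8.637×10^4 km³ of water.
Total added water ≈ 8.692×10^13 m³ over 3.50×10^14 m² → Δh = 0.249 m = 24.9 cm.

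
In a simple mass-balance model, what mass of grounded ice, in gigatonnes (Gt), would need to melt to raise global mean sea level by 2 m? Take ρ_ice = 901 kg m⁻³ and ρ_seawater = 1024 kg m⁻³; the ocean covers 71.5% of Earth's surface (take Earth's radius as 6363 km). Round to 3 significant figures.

≈ 7.45×10^5 Gt

Required water volume = Δh × A = 2 m × 3.64×10^14 m² = 7.276×10^14 m³.
ρ_w = 1024 kg m⁻³, so the mass of water = 7.276×10^14 m³ × 1024 kg m⁻³ = 7.450×10^17 kg = 7.45×10^5 Gt (and the same mass of ice, by conservation).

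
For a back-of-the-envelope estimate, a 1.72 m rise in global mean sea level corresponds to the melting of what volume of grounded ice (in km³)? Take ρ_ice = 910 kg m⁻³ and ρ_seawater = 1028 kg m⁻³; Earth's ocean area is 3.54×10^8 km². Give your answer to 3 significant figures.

Required water volume = Δh × A = 1.72 m × 3.54×10^14 m² = 6.089×10^14 m³ = 6.089×10^5 km³.
Ice volume = water volume × ρ_w/ρ_ice = 6.089×10^5 × 1028/910 = 6.88×10^5 km³.

≈ 6.88×10^5 km³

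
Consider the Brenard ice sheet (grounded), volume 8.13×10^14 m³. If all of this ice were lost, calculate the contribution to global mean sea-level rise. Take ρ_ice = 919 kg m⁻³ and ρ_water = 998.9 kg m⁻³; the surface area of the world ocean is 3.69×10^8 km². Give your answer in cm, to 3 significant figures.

Brenard: 8.13×10^14 m³ × (919/998.9) = 7.480×10^14 m³ of water.
Spread over 3.69×10^14 m² of ocean, Δh = 7.480×10^14 / 3.69×10^14 = 2.03 m = 203 cm.

≈ 203 cm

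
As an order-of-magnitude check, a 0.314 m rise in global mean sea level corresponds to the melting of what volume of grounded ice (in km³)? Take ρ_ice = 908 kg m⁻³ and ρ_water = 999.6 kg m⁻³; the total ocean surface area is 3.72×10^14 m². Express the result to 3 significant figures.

≈ 1.29×10^5 km³

Required water volume = Δh × A = 0.314 m × 3.72×10^14 m² = 1.168×10^14 m³ = 1.168×10^5 km³.
Ice volume = water volume × ρ_w/ρ_ice = 1.168×10^5 × 999.6/908 = 1.29×10^5 km³.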